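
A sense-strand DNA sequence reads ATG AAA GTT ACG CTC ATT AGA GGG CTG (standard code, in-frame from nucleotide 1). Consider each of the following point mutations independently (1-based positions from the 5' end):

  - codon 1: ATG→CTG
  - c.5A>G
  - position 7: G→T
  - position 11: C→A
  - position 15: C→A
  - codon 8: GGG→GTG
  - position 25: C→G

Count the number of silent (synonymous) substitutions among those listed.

1

Codon 1: ATG (Met) → CTG (Leu) — missense.
Codon 2: AAA (Lys) → AGA (Arg) — missense.
Codon 3: GTT (Val) → TTT (Phe) — missense.
Codon 4: ACG (Thr) → AAG (Lys) — missense.
Codon 5: CTC (Leu) → CTA (Leu) — synonymous.
Codon 8: GGG (Gly) → GTG (Val) — missense.
Codon 9: CTG (Leu) → GTG (Val) — missense.
Synonymous: 1 of 7.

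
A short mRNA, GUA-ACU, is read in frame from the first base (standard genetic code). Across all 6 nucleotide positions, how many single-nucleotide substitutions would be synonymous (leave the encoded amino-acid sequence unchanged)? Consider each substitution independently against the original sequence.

6

Codon 1 (GUA, Val): 3 synonymous substitutions.
Codon 2 (ACU, Thr): 3 synonymous substitutions.
Total: 3 + 3 = 6.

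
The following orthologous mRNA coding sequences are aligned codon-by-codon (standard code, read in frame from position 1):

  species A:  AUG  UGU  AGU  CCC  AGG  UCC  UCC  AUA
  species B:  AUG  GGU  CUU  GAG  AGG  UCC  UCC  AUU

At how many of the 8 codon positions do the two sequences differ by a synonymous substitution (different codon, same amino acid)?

Codon 1: AUG Met / AUG Met — identical.
Codon 2: UGU Cys / GGU Gly — nonsynonymous.
Codon 3: AGU Ser / CUU Leu — nonsynonymous.
Codon 4: CCC Pro / GAG Glu — nonsynonymous.
Codon 5: AGG Arg / AGG Arg — identical.
Codon 6: UCC Ser / UCC Ser — identical.
Codon 7: UCC Ser / UCC Ser — identical.
Codon 8: AUA Ile / AUU Ile — synonymous.
Synonymous differences: 1.

1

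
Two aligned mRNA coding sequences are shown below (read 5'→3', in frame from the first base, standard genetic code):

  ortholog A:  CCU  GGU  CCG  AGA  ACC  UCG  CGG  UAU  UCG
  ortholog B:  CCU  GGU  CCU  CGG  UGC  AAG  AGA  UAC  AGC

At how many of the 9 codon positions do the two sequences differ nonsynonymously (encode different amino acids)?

2

Codon 1: CCU Pro / CCU Pro — identical.
Codon 2: GGU Gly / GGU Gly — identical.
Codon 3: CCG Pro / CCU Pro — synonymous.
Codon 4: AGA Arg / CGG Arg — synonymous.
Codon 5: ACC Thr / UGC Cys — nonsynonymous.
Codon 6: UCG Ser / AAG Lys — nonsynonymous.
Codon 7: CGG Arg / AGA Arg — synonymous.
Codon 8: UAU Tyr / UAC Tyr — synonymous.
Codon 9: UCG Ser / AGC Ser — synonymous.
Nonsynonymous differences: 2.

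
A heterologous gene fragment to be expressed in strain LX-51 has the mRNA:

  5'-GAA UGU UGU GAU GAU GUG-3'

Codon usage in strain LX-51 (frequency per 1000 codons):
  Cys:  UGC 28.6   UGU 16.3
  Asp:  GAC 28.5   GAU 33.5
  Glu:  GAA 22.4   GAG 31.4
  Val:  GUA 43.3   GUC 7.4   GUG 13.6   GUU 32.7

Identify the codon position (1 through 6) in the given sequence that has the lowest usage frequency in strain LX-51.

Codon 1 GAA (Glu): 22.4 per 1000.
Codon 2 UGU (Cys): 16.3 per 1000.
Codon 3 UGU (Cys): 16.3 per 1000.
Codon 4 GAU (Asp): 33.5 per 1000.
Codon 5 GAU (Asp): 33.5 per 1000.
Codon 6 GUG (Val): 13.6 per 1000.
Lowest frequency is 13.6 at codon 6.

6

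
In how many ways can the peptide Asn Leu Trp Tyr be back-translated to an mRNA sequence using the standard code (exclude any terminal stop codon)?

Asn: 2 codons.
Leu: 6 codons.
Trp: 1 codon.
Tyr: 2 codons.
2 × 6 × 1 × 2 = 24.

24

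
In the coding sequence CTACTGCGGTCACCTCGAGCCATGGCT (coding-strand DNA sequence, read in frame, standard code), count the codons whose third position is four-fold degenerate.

8

Codon 1 CTA (Leu): third position 4-fold.
Codon 2 CTG (Leu): third position 4-fold.
Codon 3 CGG (Arg): third position 4-fold.
Codon 4 TCA (Ser): third position 4-fold.
Codon 5 CCT (Pro): third position 4-fold.
Codon 6 CGA (Arg): third position 4-fold.
Codon 7 GCC (Ala): third position 4-fold.
Codon 8 ATG (Met): third position 1-fold.
Codon 9 GCT (Ala): third position 4-fold.
Four-fold degenerate third positions: 8.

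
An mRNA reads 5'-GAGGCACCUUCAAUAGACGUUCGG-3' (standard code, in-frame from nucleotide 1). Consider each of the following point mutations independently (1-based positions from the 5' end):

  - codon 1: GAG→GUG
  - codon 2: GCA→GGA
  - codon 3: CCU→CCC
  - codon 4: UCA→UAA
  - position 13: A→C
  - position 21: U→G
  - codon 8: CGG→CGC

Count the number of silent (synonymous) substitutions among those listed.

Codon 1: GAG (Glu) → GUG (Val) — missense.
Codon 2: GCA (Ala) → GGA (Gly) — missense.
Codon 3: CCU (Pro) → CCC (Pro) — synonymous.
Codon 4: UCA (Ser) → UAA (Stop) — nonsense.
Codon 5: AUA (Ile) → CUA (Leu) — missense.
Codon 7: GUU (Val) → GUG (Val) — synonymous.
Codon 8: CGG (Arg) → CGC (Arg) — synonymous.
Synonymous: 3 of 7.

3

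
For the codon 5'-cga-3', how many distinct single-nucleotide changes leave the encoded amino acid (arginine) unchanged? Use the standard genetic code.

4

Position 1: AGA → 1 synonymous.
Position 2: none → 0 synonymous.
Position 3: CGU, CGC, CGG → 3 synonymous.
Total: 1 + 0 + 3 = 4.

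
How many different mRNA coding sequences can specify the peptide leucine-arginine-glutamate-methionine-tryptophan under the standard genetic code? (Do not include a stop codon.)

72

Leu: 6 codons.
Arg: 6 codons.
Glu: 2 codons.
Met: 1 codon.
Trp: 1 codon.
6 × 6 × 2 × 1 × 1 = 72.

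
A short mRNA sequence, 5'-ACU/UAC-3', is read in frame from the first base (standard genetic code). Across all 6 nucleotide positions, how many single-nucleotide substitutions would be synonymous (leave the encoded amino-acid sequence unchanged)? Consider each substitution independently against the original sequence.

4

Codon 1 (ACU, Thr): 3 synonymous substitutions.
Codon 2 (UAC, Tyr): 1 synonymous substitution.
Total: 3 + 1 = 4.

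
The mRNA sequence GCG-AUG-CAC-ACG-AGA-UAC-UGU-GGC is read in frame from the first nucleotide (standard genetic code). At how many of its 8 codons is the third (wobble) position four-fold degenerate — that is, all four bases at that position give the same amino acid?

Codon 1 GCG (Ala): third position 4-fold.
Codon 2 AUG (Met): third position 1-fold.
Codon 3 CAC (His): third position 2-fold.
Codon 4 ACG (Thr): third position 4-fold.
Codon 5 AGA (Arg): third position 2-fold.
Codon 6 UAC (Tyr): third position 2-fold.
Codon 7 UGU (Cys): third position 2-fold.
Codon 8 GGC (Gly): third position 4-fold.
Four-fold degenerate third positions: 3.

3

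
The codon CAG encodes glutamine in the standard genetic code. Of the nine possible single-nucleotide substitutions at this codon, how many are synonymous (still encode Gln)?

Position 1: none → 0 synonymous.
Position 2: none → 0 synonymous.
Position 3: CAA → 1 synonymous.
Total: 0 + 0 + 1 = 1.

1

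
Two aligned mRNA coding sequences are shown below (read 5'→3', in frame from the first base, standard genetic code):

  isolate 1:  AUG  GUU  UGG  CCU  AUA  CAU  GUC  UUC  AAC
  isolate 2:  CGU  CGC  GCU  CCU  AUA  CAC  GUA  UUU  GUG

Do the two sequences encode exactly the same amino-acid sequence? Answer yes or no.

no

Codon 1: AUG Met / CGU Arg — nonsynonymous.
Codon 2: GUU Val / CGC Arg — nonsynonymous.
Codon 3: UGG Trp / GCU Ala — nonsynonymous.
Codon 4: CCU Pro / CCU Pro — identical.
Codon 5: AUA Ile / AUA Ile — identical.
Codon 6: CAU His / CAC His — synonymous.
Codon 7: GUC Val / GUA Val — synonymous.
Codon 8: UUC Phe / UUU Phe — synonymous.
Codon 9: AAC Asn / GUG Val — nonsynonymous.
Nonsynonymous differences: 4 → different protein.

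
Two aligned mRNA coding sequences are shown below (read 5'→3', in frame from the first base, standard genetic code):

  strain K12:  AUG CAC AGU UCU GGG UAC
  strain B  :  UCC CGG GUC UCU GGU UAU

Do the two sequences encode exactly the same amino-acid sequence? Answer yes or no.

no

Codon 1: AUG Met / UCC Ser — nonsynonymous.
Codon 2: CAC His / CGG Arg — nonsynonymous.
Codon 3: AGU Ser / GUC Val — nonsynonymous.
Codon 4: UCU Ser / UCU Ser — identical.
Codon 5: GGG Gly / GGU Gly — synonymous.
Codon 6: UAC Tyr / UAU Tyr — synonymous.
Nonsynonymous differences: 3 → different protein.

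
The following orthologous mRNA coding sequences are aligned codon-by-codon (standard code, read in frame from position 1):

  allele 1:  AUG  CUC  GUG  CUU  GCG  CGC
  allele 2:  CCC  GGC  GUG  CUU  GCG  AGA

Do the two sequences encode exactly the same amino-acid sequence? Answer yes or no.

Codon 1: AUG Met / CCC Pro — nonsynonymous.
Codon 2: CUC Leu / GGC Gly — nonsynonymous.
Codon 3: GUG Val / GUG Val — identical.
Codon 4: CUU Leu / CUU Leu — identical.
Codon 5: GCG Ala / GCG Ala — identical.
Codon 6: CGC Arg / AGA Arg — synonymous.
Nonsynonymous differences: 2 → different protein.

no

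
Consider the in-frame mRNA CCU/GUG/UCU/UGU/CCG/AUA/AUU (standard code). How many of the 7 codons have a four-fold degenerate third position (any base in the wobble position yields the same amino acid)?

4

Codon 1 CCU (Pro): third position 4-fold.
Codon 2 GUG (Val): third position 4-fold.
Codon 3 UCU (Ser): third position 4-fold.
Codon 4 UGU (Cys): third position 2-fold.
Codon 5 CCG (Pro): third position 4-fold.
Codon 6 AUA (Ile): third position 3-fold.
Codon 7 AUU (Ile): third position 3-fold.
Four-fold degenerate third positions: 4.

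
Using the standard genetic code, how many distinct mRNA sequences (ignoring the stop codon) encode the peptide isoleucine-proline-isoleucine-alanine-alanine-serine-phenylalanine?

Ile: 3 codons.
Pro: 4 codons.
Ile: 3 codons.
Ala: 4 codons.
Ala: 4 codons.
Ser: 6 codons.
Phe: 2 codons.
3 × 4 × 3 × 4 × 4 × 6 × 2 = 6912.

6912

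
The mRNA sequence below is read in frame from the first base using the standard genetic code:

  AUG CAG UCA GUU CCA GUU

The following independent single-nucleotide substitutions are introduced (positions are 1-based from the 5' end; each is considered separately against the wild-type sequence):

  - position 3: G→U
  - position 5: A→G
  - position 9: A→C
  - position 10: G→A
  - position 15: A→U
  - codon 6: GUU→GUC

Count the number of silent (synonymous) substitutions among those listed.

3

Codon 1: AUG (Met) → AUU (Ile) — missense.
Codon 2: CAG (Gln) → CGG (Arg) — missense.
Codon 3: UCA (Ser) → UCC (Ser) — synonymous.
Codon 4: GUU (Val) → AUU (Ile) — missense.
Codon 5: CCA (Pro) → CCU (Pro) — synonymous.
Codon 6: GUU (Val) → GUC (Val) — synonymous.
Synonymous: 3 of 6.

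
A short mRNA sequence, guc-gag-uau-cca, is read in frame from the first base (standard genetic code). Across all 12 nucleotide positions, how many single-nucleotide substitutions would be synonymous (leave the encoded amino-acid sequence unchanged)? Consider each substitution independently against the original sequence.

8

Codon 1 (GUC, Val): 3 synonymous substitutions.
Codon 2 (GAG, Glu): 1 synonymous substitution.
Codon 3 (UAU, Tyr): 1 synonymous substitution.
Codon 4 (CCA, Pro): 3 synonymous substitutions.
Total: 3 + 1 + 1 + 3 = 8.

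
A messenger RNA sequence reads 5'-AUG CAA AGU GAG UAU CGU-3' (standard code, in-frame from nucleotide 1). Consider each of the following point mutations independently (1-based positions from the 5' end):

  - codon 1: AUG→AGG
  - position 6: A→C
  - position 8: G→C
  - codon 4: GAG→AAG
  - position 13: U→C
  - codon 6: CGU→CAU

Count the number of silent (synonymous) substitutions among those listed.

Codon 1: AUG (Met) → AGG (Arg) — missense.
Codon 2: CAA (Gln) → CAC (His) — missense.
Codon 3: AGU (Ser) → ACU (Thr) — missense.
Codon 4: GAG (Glu) → AAG (Lys) — missense.
Codon 5: UAU (Tyr) → CAU (His) — missense.
Codon 6: CGU (Arg) → CAU (His) — missense.
Synonymous: 0 of 6.

0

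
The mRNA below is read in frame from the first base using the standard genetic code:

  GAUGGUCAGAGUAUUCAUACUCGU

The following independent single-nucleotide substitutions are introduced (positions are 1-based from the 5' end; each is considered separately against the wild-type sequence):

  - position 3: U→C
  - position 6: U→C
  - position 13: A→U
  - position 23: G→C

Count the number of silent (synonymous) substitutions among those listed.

2

Codon 1: GAU (Asp) → GAC (Asp) — synonymous.
Codon 2: GGU (Gly) → GGC (Gly) — synonymous.
Codon 5: AUU (Ile) → UUU (Phe) — missense.
Codon 8: CGU (Arg) → CCU (Pro) — missense.
Synonymous: 2 of 4.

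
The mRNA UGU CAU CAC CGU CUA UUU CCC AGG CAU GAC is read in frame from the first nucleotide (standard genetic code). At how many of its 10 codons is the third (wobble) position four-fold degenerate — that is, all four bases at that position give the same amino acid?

3

Codon 1 UGU (Cys): third position 2-fold.
Codon 2 CAU (His): third position 2-fold.
Codon 3 CAC (His): third position 2-fold.
Codon 4 CGU (Arg): third position 4-fold.
Codon 5 CUA (Leu): third position 4-fold.
Codon 6 UUU (Phe): third position 2-fold.
Codon 7 CCC (Pro): third position 4-fold.
Codon 8 AGG (Arg): third position 2-fold.
Codon 9 CAU (His): third position 2-fold.
Codon 10 GAC (Asp): third position 2-fold.
Four-fold degenerate third positions: 3.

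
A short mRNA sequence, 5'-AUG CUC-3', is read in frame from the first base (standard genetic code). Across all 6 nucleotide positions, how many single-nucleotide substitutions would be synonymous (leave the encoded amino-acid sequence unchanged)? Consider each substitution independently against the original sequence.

Codon 1 (AUG, Met): 0 synonymous substitutions.
Codon 2 (CUC, Leu): 3 synonymous substitutions.
Total: 0 + 3 = 3.

3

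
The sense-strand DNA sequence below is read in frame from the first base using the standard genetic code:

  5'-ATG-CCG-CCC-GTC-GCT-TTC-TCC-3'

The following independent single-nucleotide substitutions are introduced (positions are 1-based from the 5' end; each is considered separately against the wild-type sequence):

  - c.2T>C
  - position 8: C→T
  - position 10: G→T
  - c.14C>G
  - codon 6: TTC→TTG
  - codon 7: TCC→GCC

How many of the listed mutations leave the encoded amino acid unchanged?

Codon 1: ATG (Met) → ACG (Thr) — missense.
Codon 3: CCC (Pro) → CTC (Leu) — missense.
Codon 4: GTC (Val) → TTC (Phe) — missense.
Codon 5: GCT (Ala) → GGT (Gly) — missense.
Codon 6: TTC (Phe) → TTG (Leu) — missense.
Codon 7: TCC (Ser) → GCC (Ala) — missense.
Synonymous: 0 of 6.

0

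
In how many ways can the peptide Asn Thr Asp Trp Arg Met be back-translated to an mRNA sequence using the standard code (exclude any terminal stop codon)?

Asn: 2 codons.
Thr: 4 codons.
Asp: 2 codons.
Trp: 1 codon.
Arg: 6 codons.
Met: 1 codon.
2 × 4 × 2 × 1 × 6 × 1 = 96.

96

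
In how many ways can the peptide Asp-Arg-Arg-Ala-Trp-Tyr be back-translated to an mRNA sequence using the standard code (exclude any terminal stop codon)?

Asp: 2 codons.
Arg: 6 codons.
Arg: 6 codons.
Ala: 4 codons.
Trp: 1 codon.
Tyr: 2 codons.
2 × 6 × 6 × 4 × 1 × 2 = 576.

576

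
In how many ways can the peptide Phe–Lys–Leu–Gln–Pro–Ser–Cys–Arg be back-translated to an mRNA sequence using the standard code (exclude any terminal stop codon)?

13824

Phe: 2 codons.
Lys: 2 codons.
Leu: 6 codons.
Gln: 2 codons.
Pro: 4 codons.
Ser: 6 codons.
Cys: 2 codons.
Arg: 6 codons.
2 × 2 × 6 × 2 × 4 × 6 × 2 × 6 = 13824.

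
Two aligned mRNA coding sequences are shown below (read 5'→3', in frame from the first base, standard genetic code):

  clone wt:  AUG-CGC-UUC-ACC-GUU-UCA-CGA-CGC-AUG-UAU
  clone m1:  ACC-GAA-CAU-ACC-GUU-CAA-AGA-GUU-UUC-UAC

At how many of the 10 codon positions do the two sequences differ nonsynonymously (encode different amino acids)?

6

Codon 1: AUG Met / ACC Thr — nonsynonymous.
Codon 2: CGC Arg / GAA Glu — nonsynonymous.
Codon 3: UUC Phe / CAU His — nonsynonymous.
Codon 4: ACC Thr / ACC Thr — identical.
Codon 5: GUU Val / GUU Val — identical.
Codon 6: UCA Ser / CAA Gln — nonsynonymous.
Codon 7: CGA Arg / AGA Arg — synonymous.
Codon 8: CGC Arg / GUU Val — nonsynonymous.
Codon 9: AUG Met / UUC Phe — nonsynonymous.
Codon 10: UAU Tyr / UAC Tyr — synonymous.
Nonsynonymous differences: 6.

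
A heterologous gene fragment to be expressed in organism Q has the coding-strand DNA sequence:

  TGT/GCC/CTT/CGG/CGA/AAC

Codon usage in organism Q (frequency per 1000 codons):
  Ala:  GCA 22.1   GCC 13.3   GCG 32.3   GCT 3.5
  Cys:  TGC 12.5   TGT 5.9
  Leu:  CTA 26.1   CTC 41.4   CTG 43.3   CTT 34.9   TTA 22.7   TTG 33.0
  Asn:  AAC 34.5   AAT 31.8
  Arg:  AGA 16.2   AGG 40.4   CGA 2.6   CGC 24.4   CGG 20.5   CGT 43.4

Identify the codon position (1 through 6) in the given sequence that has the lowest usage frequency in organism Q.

Codon 1 TGT (Cys): 5.9 per 1000.
Codon 2 GCC (Ala): 13.3 per 1000.
Codon 3 CTT (Leu): 34.9 per 1000.
Codon 4 CGG (Arg): 20.5 per 1000.
Codon 5 CGA (Arg): 2.6 per 1000.
Codon 6 AAC (Asn): 34.5 per 1000.
Lowest frequency is 2.6 at codon 5.

5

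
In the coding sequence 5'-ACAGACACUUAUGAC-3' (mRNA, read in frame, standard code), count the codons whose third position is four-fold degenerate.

2

Codon 1 ACA (Thr): third position 4-fold.
Codon 2 GAC (Asp): third position 2-fold.
Codon 3 ACU (Thr): third position 4-fold.
Codon 4 UAU (Tyr): third position 2-fold.
Codon 5 GAC (Asp): third position 2-fold.
Four-fold degenerate third positions: 2.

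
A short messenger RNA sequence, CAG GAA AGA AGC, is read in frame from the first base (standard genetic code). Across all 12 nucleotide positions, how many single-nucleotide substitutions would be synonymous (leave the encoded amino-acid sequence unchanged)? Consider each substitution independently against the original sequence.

Codon 1 (CAG, Gln): 1 synonymous substitution.
Codon 2 (GAA, Glu): 1 synonymous substitution.
Codon 3 (AGA, Arg): 2 synonymous substitutions.
Codon 4 (AGC, Ser): 1 synonymous substitution.
Total: 1 + 1 + 2 + 1 = 5.

5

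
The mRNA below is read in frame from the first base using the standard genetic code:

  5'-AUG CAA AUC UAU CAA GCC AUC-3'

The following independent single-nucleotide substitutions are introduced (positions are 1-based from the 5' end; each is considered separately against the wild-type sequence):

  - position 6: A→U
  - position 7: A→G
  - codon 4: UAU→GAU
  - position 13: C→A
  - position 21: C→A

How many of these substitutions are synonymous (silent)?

1

Codon 2: CAA (Gln) → CAU (His) — missense.
Codon 3: AUC (Ile) → GUC (Val) — missense.
Codon 4: UAU (Tyr) → GAU (Asp) — missense.
Codon 5: CAA (Gln) → AAA (Lys) — missense.
Codon 7: AUC (Ile) → AUA (Ile) — synonymous.
Synonymous: 1 of 5.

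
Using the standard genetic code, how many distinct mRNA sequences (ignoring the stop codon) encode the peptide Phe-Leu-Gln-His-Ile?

Phe: 2 codons.
Leu: 6 codons.
Gln: 2 codons.
His: 2 codons.
Ile: 3 codons.
2 × 6 × 2 × 2 × 3 = 144.

144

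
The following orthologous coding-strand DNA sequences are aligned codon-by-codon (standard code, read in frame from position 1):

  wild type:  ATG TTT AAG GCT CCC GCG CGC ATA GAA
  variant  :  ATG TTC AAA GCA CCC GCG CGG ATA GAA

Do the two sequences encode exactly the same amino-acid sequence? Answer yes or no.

Codon 1: ATG Met / ATG Met — identical.
Codon 2: TTT Phe / TTC Phe — synonymous.
Codon 3: AAG Lys / AAA Lys — synonymous.
Codon 4: GCT Ala / GCA Ala — synonymous.
Codon 5: CCC Pro / CCC Pro — identical.
Codon 6: GCG Ala / GCG Ala — identical.
Codon 7: CGC Arg / CGG Arg — synonymous.
Codon 8: ATA Ile / ATA Ile — identical.
Codon 9: GAA Glu / GAA Glu — identical.
Nonsynonymous differences: 0 → same protein.

yes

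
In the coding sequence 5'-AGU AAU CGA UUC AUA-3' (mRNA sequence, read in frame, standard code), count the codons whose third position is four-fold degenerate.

1

Codon 1 AGU (Ser): third position 2-fold.
Codon 2 AAU (Asn): third position 2-fold.
Codon 3 CGA (Arg): third position 4-fold.
Codon 4 UUC (Phe): third position 2-fold.
Codon 5 AUA (Ile): third position 3-fold.
Four-fold degenerate third positions: 1.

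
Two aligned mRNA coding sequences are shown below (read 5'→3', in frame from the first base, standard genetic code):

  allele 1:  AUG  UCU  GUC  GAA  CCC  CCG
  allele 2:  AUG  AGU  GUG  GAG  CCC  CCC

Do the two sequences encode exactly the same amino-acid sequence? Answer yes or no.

yes

Codon 1: AUG Met / AUG Met — identical.
Codon 2: UCU Ser / AGU Ser — synonymous.
Codon 3: GUC Val / GUG Val — synonymous.
Codon 4: GAA Glu / GAG Glu — synonymous.
Codon 5: CCC Pro / CCC Pro — identical.
Codon 6: CCG Pro / CCC Pro — synonymous.
Nonsynonymous differences: 0 → same protein.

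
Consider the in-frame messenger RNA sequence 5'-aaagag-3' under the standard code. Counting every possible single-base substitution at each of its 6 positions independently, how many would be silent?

2

Codon 1 (AAA, Lys): 1 synonymous substitution.
Codon 2 (GAG, Glu): 1 synonymous substitution.
Total: 1 + 1 = 2.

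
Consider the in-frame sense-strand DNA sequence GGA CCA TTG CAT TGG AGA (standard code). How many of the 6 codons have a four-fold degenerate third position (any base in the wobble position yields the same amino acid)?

2

Codon 1 GGA (Gly): third position 4-fold.
Codon 2 CCA (Pro): third position 4-fold.
Codon 3 TTG (Leu): third position 2-fold.
Codon 4 CAT (His): third position 2-fold.
Codon 5 TGG (Trp): third position 1-fold.
Codon 6 AGA (Arg): third position 2-fold.
Four-fold degenerate third positions: 2.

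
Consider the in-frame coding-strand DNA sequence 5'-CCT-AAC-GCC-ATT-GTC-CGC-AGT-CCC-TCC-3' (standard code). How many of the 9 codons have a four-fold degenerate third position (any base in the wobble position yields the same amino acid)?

6

Codon 1 CCT (Pro): third position 4-fold.
Codon 2 AAC (Asn): third position 2-fold.
Codon 3 GCC (Ala): third position 4-fold.
Codon 4 ATT (Ile): third position 3-fold.
Codon 5 GTC (Val): third position 4-fold.
Codon 6 CGC (Arg): third position 4-fold.
Codon 7 AGT (Ser): third position 2-fold.
Codon 8 CCC (Pro): third position 4-fold.
Codon 9 TCC (Ser): third position 4-fold.
Four-fold degenerate third positions: 6.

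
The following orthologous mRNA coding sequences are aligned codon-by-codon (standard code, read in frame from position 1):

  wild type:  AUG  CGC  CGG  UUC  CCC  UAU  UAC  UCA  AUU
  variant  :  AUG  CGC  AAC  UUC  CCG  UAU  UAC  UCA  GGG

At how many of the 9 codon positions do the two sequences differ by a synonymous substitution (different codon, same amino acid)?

Codon 1: AUG Met / AUG Met — identical.
Codon 2: CGC Arg / CGC Arg — identical.
Codon 3: CGG Arg / AAC Asn — nonsynonymous.
Codon 4: UUC Phe / UUC Phe — identical.
Codon 5: CCC Pro / CCG Pro — synonymous.
Codon 6: UAU Tyr / UAU Tyr — identical.
Codon 7: UAC Tyr / UAC Tyr — identical.
Codon 8: UCA Ser / UCA Ser — identical.
Codon 9: AUU Ile / GGG Gly — nonsynonymous.
Synonymous differences: 1.

1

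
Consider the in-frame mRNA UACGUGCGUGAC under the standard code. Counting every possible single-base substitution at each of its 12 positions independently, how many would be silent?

Codon 1 (UAC, Tyr): 1 synonymous substitution.
Codon 2 (GUG, Val): 3 synonymous substitutions.
Codon 3 (CGU, Arg): 3 synonymous substitutions.
Codon 4 (GAC, Asp): 1 synonymous substitution.
Total: 1 + 3 + 3 + 1 = 8.

8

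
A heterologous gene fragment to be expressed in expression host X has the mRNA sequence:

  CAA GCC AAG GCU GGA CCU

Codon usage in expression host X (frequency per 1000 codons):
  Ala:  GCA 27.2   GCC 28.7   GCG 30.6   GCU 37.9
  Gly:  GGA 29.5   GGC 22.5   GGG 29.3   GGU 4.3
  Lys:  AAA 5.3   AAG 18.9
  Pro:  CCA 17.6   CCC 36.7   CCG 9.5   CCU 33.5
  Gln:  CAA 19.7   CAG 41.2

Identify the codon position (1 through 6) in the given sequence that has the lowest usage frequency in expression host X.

Codon 1 CAA (Gln): 19.7 per 1000.
Codon 2 GCC (Ala): 28.7 per 1000.
Codon 3 AAG (Lys): 18.9 per 1000.
Codon 4 GCU (Ala): 37.9 per 1000.
Codon 5 GGA (Gly): 29.5 per 1000.
Codon 6 CCU (Pro): 33.5 per 1000.
Lowest frequency is 18.9 at codon 3.

3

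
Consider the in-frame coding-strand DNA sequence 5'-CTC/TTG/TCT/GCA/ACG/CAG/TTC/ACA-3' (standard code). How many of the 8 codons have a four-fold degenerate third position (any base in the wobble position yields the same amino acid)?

Codon 1 CTC (Leu): third position 4-fold.
Codon 2 TTG (Leu): third position 2-fold.
Codon 3 TCT (Ser): third position 4-fold.
Codon 4 GCA (Ala): third position 4-fold.
Codon 5 ACG (Thr): third position 4-fold.
Codon 6 CAG (Gln): third position 2-fold.
Codon 7 TTC (Phe): third position 2-fold.
Codon 8 ACA (Thr): third position 4-fold.
Four-fold degenerate third positions: 5.

5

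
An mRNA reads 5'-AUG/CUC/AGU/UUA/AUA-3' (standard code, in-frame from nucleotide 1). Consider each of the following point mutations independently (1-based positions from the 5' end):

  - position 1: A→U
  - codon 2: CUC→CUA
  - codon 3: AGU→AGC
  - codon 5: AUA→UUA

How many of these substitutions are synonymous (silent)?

Codon 1: AUG (Met) → UUG (Leu) — missense.
Codon 2: CUC (Leu) → CUA (Leu) — synonymous.
Codon 3: AGU (Ser) → AGC (Ser) — synonymous.
Codon 5: AUA (Ile) → UUA (Leu) — missense.
Synonymous: 2 of 4.

2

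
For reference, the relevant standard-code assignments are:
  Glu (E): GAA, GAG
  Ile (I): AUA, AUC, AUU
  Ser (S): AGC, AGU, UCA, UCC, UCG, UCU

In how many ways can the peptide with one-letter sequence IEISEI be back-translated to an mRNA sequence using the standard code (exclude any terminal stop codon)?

Ile: 3 codons.
Glu: 2 codons.
Ile: 3 codons.
Ser: 6 codons.
Glu: 2 codons.
Ile: 3 codons.
3 × 2 × 3 × 6 × 2 × 3 = 648.

648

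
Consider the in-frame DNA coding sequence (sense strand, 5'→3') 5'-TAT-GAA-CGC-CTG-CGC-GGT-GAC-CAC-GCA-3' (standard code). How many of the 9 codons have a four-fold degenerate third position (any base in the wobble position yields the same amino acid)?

Codon 1 TAT (Tyr): third position 2-fold.
Codon 2 GAA (Glu): third position 2-fold.
Codon 3 CGC (Arg): third position 4-fold.
Codon 4 CTG (Leu): third position 4-fold.
Codon 5 CGC (Arg): third position 4-fold.
Codon 6 GGT (Gly): third position 4-fold.
Codon 7 GAC (Asp): third position 2-fold.
Codon 8 CAC (His): third position 2-fold.
Codon 9 GCA (Ala): third position 4-fold.
Four-fold degenerate third positions: 5.

5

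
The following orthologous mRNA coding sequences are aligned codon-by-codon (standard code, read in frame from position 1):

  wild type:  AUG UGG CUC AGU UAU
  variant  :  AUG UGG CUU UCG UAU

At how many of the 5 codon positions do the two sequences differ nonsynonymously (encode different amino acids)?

Codon 1: AUG Met / AUG Met — identical.
Codon 2: UGG Trp / UGG Trp — identical.
Codon 3: CUC Leu / CUU Leu — synonymous.
Codon 4: AGU Ser / UCG Ser — synonymous.
Codon 5: UAU Tyr / UAU Tyr — identical.
Nonsynonymous differences: 0.

0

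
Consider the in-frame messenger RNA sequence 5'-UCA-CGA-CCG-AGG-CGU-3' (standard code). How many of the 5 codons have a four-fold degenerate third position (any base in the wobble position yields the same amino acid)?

4

Codon 1 UCA (Ser): third position 4-fold.
Codon 2 CGA (Arg): third position 4-fold.
Codon 3 CCG (Pro): third position 4-fold.
Codon 4 AGG (Arg): third position 2-fold.
Codon 5 CGU (Arg): third position 4-fold.
Four-fold degenerate third positions: 4.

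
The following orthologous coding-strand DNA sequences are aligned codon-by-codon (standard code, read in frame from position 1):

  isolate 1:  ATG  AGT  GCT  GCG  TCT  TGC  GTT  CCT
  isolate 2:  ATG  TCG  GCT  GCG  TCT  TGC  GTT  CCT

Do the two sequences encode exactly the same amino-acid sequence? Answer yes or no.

Codon 1: ATG Met / ATG Met — identical.
Codon 2: AGT Ser / TCG Ser — synonymous.
Codon 3: GCT Ala / GCT Ala — identical.
Codon 4: GCG Ala / GCG Ala — identical.
Codon 5: TCT Ser / TCT Ser — identical.
Codon 6: TGC Cys / TGC Cys — identical.
Codon 7: GTT Val / GTT Val — identical.
Codon 8: CCT Pro / CCT Pro — identical.
Nonsynonymous differences: 0 → same protein.

yes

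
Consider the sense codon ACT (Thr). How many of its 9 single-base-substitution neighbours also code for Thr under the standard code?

Position 1: none → 0 synonymous.
Position 2: none → 0 synonymous.
Position 3: ACC, ACA, ACG → 3 synonymous.
Total: 0 + 0 + 3 = 3.

3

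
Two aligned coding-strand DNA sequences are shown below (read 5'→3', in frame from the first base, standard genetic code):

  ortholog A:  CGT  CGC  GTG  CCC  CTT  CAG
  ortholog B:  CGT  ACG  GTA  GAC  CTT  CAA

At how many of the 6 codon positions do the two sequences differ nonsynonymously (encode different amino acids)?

Codon 1: CGT Arg / CGT Arg — identical.
Codon 2: CGC Arg / ACG Thr — nonsynonymous.
Codon 3: GTG Val / GTA Val — synonymous.
Codon 4: CCC Pro / GAC Asp — nonsynonymous.
Codon 5: CTT Leu / CTT Leu — identical.
Codon 6: CAG Gln / CAA Gln — synonymous.
Nonsynonymous differences: 2.

2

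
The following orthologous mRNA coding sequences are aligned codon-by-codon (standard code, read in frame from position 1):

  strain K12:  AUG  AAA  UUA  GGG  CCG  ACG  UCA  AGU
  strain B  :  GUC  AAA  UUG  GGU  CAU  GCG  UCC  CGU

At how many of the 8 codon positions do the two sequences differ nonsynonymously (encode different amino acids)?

Codon 1: AUG Met / GUC Val — nonsynonymous.
Codon 2: AAA Lys / AAA Lys — identical.
Codon 3: UUA Leu / UUG Leu — synonymous.
Codon 4: GGG Gly / GGU Gly — synonymous.
Codon 5: CCG Pro / CAU His — nonsynonymous.
Codon 6: ACG Thr / GCG Ala — nonsynonymous.
Codon 7: UCA Ser / UCC Ser — synonymous.
Codon 8: AGU Ser / CGU Arg — nonsynonymous.
Nonsynonymous differences: 4.

4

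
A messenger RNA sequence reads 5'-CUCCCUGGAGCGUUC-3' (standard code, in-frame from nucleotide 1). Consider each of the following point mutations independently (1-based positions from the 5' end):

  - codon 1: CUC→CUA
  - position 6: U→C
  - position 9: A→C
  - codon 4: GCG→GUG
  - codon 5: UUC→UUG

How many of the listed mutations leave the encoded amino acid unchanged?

3

Codon 1: CUC (Leu) → CUA (Leu) — synonymous.
Codon 2: CCU (Pro) → CCC (Pro) — synonymous.
Codon 3: GGA (Gly) → GGC (Gly) — synonymous.
Codon 4: GCG (Ala) → GUG (Val) — missense.
Codon 5: UUC (Phe) → UUG (Leu) — missense.
Synonymous: 3 of 5.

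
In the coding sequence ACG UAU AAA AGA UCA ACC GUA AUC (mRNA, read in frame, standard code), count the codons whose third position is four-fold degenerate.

4

Codon 1 ACG (Thr): third position 4-fold.
Codon 2 UAU (Tyr): third position 2-fold.
Codon 3 AAA (Lys): third position 2-fold.
Codon 4 AGA (Arg): third position 2-fold.
Codon 5 UCA (Ser): third position 4-fold.
Codon 6 ACC (Thr): third position 4-fold.
Codon 7 GUA (Val): third position 4-fold.
Codon 8 AUC (Ile): third position 3-fold.
Four-fold degenerate third positions: 4.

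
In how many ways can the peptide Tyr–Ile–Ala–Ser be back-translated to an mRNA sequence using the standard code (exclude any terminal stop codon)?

Tyr: 2 codons.
Ile: 3 codons.
Ala: 4 codons.
Ser: 6 codons.
2 × 3 × 4 × 6 = 144.

144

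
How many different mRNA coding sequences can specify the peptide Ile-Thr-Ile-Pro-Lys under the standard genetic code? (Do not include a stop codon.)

288

Ile: 3 codons.
Thr: 4 codons.
Ile: 3 codons.
Pro: 4 codons.
Lys: 2 codons.
3 × 4 × 3 × 4 × 2 = 288.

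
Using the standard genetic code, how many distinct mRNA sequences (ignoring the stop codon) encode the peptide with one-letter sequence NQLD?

Asn: 2 codons.
Gln: 2 codons.
Leu: 6 codons.
Asp: 2 codons.
2 × 2 × 6 × 2 = 48.

48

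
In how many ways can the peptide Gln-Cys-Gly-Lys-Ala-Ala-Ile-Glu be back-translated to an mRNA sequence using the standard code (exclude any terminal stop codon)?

Gln: 2 codons.
Cys: 2 codons.
Gly: 4 codons.
Lys: 2 codons.
Ala: 4 codons.
Ala: 4 codons.
Ile: 3 codons.
Glu: 2 codons.
2 × 2 × 4 × 2 × 4 × 4 × 3 × 2 = 3072.

3072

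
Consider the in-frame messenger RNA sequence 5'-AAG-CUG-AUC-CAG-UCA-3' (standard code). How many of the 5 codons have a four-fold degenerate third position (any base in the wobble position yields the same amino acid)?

Codon 1 AAG (Lys): third position 2-fold.
Codon 2 CUG (Leu): third position 4-fold.
Codon 3 AUC (Ile): third position 3-fold.
Codon 4 CAG (Gln): third position 2-fold.
Codon 5 UCA (Ser): third position 4-fold.
Four-fold degenerate third positions: 2.

2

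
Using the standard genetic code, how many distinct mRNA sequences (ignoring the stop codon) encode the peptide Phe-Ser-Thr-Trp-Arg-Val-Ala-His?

Phe: 2 codons.
Ser: 6 codons.
Thr: 4 codons.
Trp: 1 codon.
Arg: 6 codons.
Val: 4 codons.
Ala: 4 codons.
His: 2 codons.
2 × 6 × 4 × 1 × 6 × 4 × 4 × 2 = 9216.

9216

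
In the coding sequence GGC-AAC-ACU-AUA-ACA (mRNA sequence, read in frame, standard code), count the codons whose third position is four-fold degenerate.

Codon 1 GGC (Gly): third position 4-fold.
Codon 2 AAC (Asn): third position 2-fold.
Codon 3 ACU (Thr): third position 4-fold.
Codon 4 AUA (Ile): third position 3-fold.
Codon 5 ACA (Thr): third position 4-fold.
Four-fold degenerate third positions: 3.

3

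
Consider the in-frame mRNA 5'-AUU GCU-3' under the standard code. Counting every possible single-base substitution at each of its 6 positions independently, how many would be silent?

Codon 1 (AUU, Ile): 2 synonymous substitutions.
Codon 2 (GCU, Ala): 3 synonymous substitutions.
Total: 2 + 3 = 5.

5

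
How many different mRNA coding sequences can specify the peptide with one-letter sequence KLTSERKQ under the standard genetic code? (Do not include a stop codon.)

13824

Lys: 2 codons.
Leu: 6 codons.
Thr: 4 codons.
Ser: 6 codons.
Glu: 2 codons.
Arg: 6 codons.
Lys: 2 codons.
Gln: 2 codons.
2 × 6 × 4 × 6 × 2 × 6 × 2 × 2 = 13824.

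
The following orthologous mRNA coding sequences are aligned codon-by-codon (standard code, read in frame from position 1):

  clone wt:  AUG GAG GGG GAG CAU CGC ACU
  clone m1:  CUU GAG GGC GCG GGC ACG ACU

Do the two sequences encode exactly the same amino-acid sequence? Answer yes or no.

Codon 1: AUG Met / CUU Leu — nonsynonymous.
Codon 2: GAG Glu / GAG Glu — identical.
Codon 3: GGG Gly / GGC Gly — synonymous.
Codon 4: GAG Glu / GCG Ala — nonsynonymous.
Codon 5: CAU His / GGC Gly — nonsynonymous.
Codon 6: CGC Arg / ACG Thr — nonsynonymous.
Codon 7: ACU Thr / ACU Thr — identical.
Nonsynonymous differences: 4 → different protein.

no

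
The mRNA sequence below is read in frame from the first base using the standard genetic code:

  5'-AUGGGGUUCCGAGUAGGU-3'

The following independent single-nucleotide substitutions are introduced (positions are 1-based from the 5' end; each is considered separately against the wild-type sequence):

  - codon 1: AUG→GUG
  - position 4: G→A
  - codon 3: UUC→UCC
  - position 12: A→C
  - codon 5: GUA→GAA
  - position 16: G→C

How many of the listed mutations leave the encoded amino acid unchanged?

Codon 1: AUG (Met) → GUG (Val) — missense.
Codon 2: GGG (Gly) → AGG (Arg) — missense.
Codon 3: UUC (Phe) → UCC (Ser) — missense.
Codon 4: CGA (Arg) → CGC (Arg) — synonymous.
Codon 5: GUA (Val) → GAA (Glu) — missense.
Codon 6: GGU (Gly) → CGU (Arg) — missense.
Synonymous: 1 of 6.

1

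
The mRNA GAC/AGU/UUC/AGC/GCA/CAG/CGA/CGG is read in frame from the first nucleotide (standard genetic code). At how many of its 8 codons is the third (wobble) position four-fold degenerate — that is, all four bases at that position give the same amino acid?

Codon 1 GAC (Asp): third position 2-fold.
Codon 2 AGU (Ser): third position 2-fold.
Codon 3 UUC (Phe): third position 2-fold.
Codon 4 AGC (Ser): third position 2-fold.
Codon 5 GCA (Ala): third position 4-fold.
Codon 6 CAG (Gln): third position 2-fold.
Codon 7 CGA (Arg): third position 4-fold.
Codon 8 CGG (Arg): third position 4-fold.
Four-fold degenerate third positions: 3.

3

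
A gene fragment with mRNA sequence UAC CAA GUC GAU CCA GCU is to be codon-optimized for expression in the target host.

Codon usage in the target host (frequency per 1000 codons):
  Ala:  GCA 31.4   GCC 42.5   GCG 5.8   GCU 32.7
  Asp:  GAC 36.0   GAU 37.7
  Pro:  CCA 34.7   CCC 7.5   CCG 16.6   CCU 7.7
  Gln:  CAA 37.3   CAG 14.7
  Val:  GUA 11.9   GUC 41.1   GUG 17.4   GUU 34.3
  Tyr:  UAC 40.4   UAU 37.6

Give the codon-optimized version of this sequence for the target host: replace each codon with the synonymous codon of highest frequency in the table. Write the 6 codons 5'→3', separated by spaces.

UAC CAA GUC GAU CCA GCC

Codon 1 (Tyr): best is UAC at 40.4.
Codon 2 (Gln): best is CAA at 37.3.
Codon 3 (Val): best is GUC at 41.1.
Codon 4 (Asp): best is GAU at 37.7.
Codon 5 (Pro): best is CCA at 34.7.
Codon 6 (Ala): best is GCC at 42.5.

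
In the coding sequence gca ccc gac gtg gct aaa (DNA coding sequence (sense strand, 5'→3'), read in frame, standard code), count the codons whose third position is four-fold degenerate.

Codon 1 GCA (Ala): third position 4-fold.
Codon 2 CCC (Pro): third position 4-fold.
Codon 3 GAC (Asp): third position 2-fold.
Codon 4 GTG (Val): third position 4-fold.
Codon 5 GCT (Ala): third position 4-fold.
Codon 6 AAA (Lys): third position 2-fold.
Four-fold degenerate third positions: 4.

4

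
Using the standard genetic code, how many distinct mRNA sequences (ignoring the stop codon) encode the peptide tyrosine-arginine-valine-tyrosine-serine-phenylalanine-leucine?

Tyr: 2 codons.
Arg: 6 codons.
Val: 4 codons.
Tyr: 2 codons.
Ser: 6 codons.
Phe: 2 codons.
Leu: 6 codons.
2 × 6 × 4 × 2 × 6 × 2 × 6 = 6912.

6912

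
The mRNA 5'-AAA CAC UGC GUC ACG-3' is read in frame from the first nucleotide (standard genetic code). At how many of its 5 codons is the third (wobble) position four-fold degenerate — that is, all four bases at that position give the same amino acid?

2

Codon 1 AAA (Lys): third position 2-fold.
Codon 2 CAC (His): third position 2-fold.
Codon 3 UGC (Cys): third position 2-fold.
Codon 4 GUC (Val): third position 4-fold.
Codon 5 ACG (Thr): third position 4-fold.
Four-fold degenerate third positions: 2.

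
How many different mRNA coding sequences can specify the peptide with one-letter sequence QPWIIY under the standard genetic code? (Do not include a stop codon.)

144

Gln: 2 codons.
Pro: 4 codons.
Trp: 1 codon.
Ile: 3 codons.
Ile: 3 codons.
Tyr: 2 codons.
2 × 4 × 1 × 3 × 3 × 2 = 144.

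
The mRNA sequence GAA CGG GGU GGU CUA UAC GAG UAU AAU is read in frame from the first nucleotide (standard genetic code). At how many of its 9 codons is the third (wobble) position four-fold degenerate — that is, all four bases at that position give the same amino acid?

4

Codon 1 GAA (Glu): third position 2-fold.
Codon 2 CGG (Arg): third position 4-fold.
Codon 3 GGU (Gly): third position 4-fold.
Codon 4 GGU (Gly): third position 4-fold.
Codon 5 CUA (Leu): third position 4-fold.
Codon 6 UAC (Tyr): third position 2-fold.
Codon 7 GAG (Glu): third position 2-fold.
Codon 8 UAU (Tyr): third position 2-fold.
Codon 9 AAU (Asn): third position 2-fold.
Four-fold degenerate third positions: 4.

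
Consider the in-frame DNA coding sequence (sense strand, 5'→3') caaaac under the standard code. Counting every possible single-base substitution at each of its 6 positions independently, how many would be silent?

2

Codon 1 (CAA, Gln): 1 synonymous substitution.
Codon 2 (AAC, Asn): 1 synonymous substitution.
Total: 1 + 1 = 2.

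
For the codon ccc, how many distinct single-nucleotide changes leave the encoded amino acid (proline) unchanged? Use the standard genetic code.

Position 1: none → 0 synonymous.
Position 2: none → 0 synonymous.
Position 3: CCU, CCA, CCG → 3 synonymous.
Total: 0 + 0 + 3 = 3.

3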